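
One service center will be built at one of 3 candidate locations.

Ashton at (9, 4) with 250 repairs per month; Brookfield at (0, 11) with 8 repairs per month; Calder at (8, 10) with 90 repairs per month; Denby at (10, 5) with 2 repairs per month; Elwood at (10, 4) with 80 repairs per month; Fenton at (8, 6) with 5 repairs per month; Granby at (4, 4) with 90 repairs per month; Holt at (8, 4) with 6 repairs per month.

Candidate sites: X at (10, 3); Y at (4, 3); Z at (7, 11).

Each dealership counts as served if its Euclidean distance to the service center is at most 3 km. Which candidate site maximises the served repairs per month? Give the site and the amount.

X, covering 338

Coverage radius r = 3 km; a point is covered iff (Δx)²+(Δy)² ≤ 3² = 9.
  X (10, 3): covers {Ashton, Denby, Elwood, Holt} → 338
  Y (4, 3): covers {Granby} → 90
  Z (7, 11): covers {Calder} → 90
Maximum coverage at X: 338 repairs per month.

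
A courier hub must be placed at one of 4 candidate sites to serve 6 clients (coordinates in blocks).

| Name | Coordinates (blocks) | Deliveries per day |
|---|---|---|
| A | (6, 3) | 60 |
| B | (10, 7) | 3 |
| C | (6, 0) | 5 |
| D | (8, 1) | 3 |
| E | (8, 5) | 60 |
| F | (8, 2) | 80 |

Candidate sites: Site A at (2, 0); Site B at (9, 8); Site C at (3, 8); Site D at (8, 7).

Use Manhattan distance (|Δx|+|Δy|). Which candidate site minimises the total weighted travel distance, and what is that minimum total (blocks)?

Total weighted distance at each candidate:
  Site A (2, 0): total = 1806
  Site B (9, 8): total = 1365
  Site C (3, 8): total = 1955
  Site D (8, 7): total = 949
Minimum is at Site D with total 949 blocks.

Site D, total 949 blocks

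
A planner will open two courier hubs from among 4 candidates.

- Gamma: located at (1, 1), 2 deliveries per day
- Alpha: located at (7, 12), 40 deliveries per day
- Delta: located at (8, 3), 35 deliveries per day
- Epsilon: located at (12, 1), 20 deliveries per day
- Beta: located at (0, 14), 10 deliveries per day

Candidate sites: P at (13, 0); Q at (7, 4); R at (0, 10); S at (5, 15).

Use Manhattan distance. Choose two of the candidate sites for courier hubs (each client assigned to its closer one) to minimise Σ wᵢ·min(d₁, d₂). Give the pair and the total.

Evaluate every pair (each demand assigned to the nearer of the two):
  {Q, S}: total = 508
  {P, S}: total = 606
  {Q, R}: total = 608
  {P, Q}: total = 618
  {P, R}: total = 740
  {R, S}: total = 1205
Best pair: {Q, S} with total 508.

{Q, S}, total 508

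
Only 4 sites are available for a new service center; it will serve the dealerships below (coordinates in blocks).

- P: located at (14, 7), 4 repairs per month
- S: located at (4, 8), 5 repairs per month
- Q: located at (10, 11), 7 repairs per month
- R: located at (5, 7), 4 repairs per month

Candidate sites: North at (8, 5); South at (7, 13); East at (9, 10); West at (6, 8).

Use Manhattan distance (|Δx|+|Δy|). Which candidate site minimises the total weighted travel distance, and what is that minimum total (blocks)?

Total weighted distance at each candidate:
  North (8, 5): total = 143
  South (7, 13): total = 159
  East (9, 10): total = 109
  West (6, 8): total = 103
Minimum is at West with total 103 blocks.

West, total 103 blocks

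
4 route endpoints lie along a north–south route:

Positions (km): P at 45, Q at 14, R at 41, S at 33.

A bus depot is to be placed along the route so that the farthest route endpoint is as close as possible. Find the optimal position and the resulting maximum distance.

The 1-center on a line is the midpoint of the two extreme points: leftmost at 14, rightmost at 45.
Optimal location = (14 + 45)/2 = 29.5; maximum distance = (45 − 14)/2 = 15.5.

location 29.5, max distance 15.5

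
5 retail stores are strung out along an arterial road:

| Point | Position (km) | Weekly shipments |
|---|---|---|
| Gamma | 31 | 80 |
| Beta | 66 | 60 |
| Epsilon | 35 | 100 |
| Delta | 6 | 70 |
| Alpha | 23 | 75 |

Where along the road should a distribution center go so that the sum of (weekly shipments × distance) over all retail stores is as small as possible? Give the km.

x = 31

For a sum of weighted absolute distances on a line, the optimum is the weighted median (not the mean). Total weight W = 385; half-weight = 192.5.
Sort by position and accumulate weight:
  km 6 (Delta, w=70) → cum 70
  km 23 (Alpha, w=75) → cum 145
  km 31 (Gamma, w=80) → cum 225  ≥ 192.5 → median here
  km 35 (Epsilon, w=100) → cum 325
  km 66 (Beta, w=60) → cum 385
Optimal location: km 31.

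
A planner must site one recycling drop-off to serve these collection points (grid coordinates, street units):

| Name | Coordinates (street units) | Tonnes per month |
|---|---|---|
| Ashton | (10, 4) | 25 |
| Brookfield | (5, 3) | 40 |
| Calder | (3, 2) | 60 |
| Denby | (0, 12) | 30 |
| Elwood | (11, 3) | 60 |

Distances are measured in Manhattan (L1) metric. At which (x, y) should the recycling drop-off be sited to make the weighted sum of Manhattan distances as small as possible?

Manhattan distance separates: Σwᵢ(|x−xᵢ|+|y−yᵢ|) = Σwᵢ|x−xᵢ| + Σwᵢ|y−yᵢ|, so x and y are optimised independently as 1-D weighted medians.
Total weight W = 215; half = 107.5.
x-coordinate, sorted with cumulative weight:
  x=0 (Denby, w=30) cum 30
  x=3 (Calder, w=60) cum 90
  x=5 (Brookfield, w=40) cum 130  ← median
  x=10 (Ashton, w=25) cum 155
  x=11 (Elwood, w=60) cum 215
⇒ x* = 5
y-coordinate, sorted with cumulative weight:
  y=2 (Calder, w=60) cum 60
  y=3 (Brookfield, w=40) cum 100
  y=3 (Elwood, w=60) cum 160  ← median
  y=4 (Ashton, w=25) cum 185
  y=12 (Denby, w=30) cum 215
⇒ y* = 3

(5, 3)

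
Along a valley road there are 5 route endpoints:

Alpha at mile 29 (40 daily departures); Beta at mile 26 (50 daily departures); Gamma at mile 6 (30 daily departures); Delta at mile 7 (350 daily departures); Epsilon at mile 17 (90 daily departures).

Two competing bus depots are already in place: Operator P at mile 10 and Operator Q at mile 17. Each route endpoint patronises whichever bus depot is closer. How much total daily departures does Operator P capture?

The indifferent point is the midpoint (10+17)/2 = 13.5; route endpoints left of it (closer to Operator P at 10) go to Operator P, those right go to Operator Q.
  Gamma at 6 (w=30) → Operator P
  Delta at 7 (w=350) → Operator P
  Epsilon at 17 (w=90) → Operator Q
  Beta at 26 (w=50) → Operator Q
  Alpha at 29 (w=40) → Operator Q
Operator P captures 380; Operator Q captures 180.

380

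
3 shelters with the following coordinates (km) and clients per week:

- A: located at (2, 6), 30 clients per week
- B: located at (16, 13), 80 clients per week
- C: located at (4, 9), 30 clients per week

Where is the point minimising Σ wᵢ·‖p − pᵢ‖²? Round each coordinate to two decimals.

The minimiser of Σwᵢ‖p−pᵢ‖² is the weighted centroid p* = (Σwᵢpᵢ)/(Σwᵢ).
Σwᵢ = 140.
Σwᵢxᵢ = 30·2 + 80·16 + 30·4 = 1460.
Σwᵢyᵢ = 30·6 + 80·13 + 30·9 = 1490.
x* = 1460/140 = 10.43, y* = 1490/140 = 10.64.

(10.43, 10.64)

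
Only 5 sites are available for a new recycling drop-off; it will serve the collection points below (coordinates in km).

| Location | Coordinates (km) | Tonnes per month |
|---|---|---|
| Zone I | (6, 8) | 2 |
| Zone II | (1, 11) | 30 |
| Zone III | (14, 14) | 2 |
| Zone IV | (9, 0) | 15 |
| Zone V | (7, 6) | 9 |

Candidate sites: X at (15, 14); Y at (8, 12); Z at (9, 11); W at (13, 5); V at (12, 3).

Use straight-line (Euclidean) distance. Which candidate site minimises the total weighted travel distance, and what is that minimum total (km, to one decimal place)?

Total weighted distance at each candidate:
  X (15, 14): total = 783.5
  Y (8, 12): total = 469.1
  Z (9, 11): total = 473.6
  W (13, 5): total = 586.6
  V (12, 3): total = 562.1
Minimum is at Y with total 469.1 km.

Y, total 469.1 km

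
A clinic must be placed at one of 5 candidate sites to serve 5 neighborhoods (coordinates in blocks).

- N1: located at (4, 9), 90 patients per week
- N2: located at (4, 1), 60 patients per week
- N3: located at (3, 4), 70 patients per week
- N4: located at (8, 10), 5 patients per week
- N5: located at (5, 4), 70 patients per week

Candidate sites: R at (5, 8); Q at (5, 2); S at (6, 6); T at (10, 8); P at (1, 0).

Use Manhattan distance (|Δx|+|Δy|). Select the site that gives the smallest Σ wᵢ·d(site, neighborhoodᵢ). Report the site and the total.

Total weighted distance at each candidate:
  R (5, 8): total = 1385
  Q (5, 2): total = 1315
  S (6, 6): total = 1460
  T (10, 8): total = 2830
  P (1, 0): total = 2385
Minimum is at Q with total 1315 blocks.

Q, total 1315 blocks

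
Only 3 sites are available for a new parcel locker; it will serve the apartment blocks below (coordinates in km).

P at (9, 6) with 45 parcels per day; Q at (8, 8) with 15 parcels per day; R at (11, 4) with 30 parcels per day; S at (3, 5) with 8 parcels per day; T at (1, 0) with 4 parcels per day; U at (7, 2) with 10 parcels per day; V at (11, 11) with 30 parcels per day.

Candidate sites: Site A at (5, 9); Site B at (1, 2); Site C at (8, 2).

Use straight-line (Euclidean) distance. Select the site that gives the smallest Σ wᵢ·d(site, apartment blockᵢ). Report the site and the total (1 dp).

Total weighted distance at each candidate:
  Site A (5, 9): total = 844.5
  Site B (1, 2): total = 1347.2
  Site C (8, 2): total = 754.1
Minimum is at Site C with total 754.1 km.

Site C, total 754.1 km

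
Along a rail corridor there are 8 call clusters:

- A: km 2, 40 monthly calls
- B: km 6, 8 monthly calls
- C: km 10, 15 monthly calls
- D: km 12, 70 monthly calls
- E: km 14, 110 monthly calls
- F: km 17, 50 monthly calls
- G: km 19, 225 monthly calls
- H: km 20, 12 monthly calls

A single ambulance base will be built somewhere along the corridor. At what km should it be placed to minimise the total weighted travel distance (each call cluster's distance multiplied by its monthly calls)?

For a sum of weighted absolute distances on a line, the optimum is the weighted median (not the mean). Total weight W = 530; half-weight = 265.
Sort by position and accumulate weight:
  km 2 (A, w=40) → cum 40
  km 6 (B, w=8) → cum 48
  km 10 (C, w=15) → cum 63
  km 12 (D, w=70) → cum 133
  km 14 (E, w=110) → cum 243
  km 17 (F, w=50) → cum 293  ≥ 265 → median here
  km 19 (G, w=225) → cum 518
  km 20 (H, w=12) → cum 530
Optimal location: km 17.

x = 17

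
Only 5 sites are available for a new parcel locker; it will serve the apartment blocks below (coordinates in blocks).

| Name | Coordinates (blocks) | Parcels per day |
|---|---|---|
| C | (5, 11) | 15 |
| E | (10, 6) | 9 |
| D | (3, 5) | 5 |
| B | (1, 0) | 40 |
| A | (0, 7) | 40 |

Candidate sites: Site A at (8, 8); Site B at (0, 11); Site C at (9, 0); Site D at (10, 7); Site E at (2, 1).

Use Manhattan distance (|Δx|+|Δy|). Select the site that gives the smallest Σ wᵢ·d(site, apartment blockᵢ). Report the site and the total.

Site E, total 737 blocks

Total weighted distance at each candidate:
  Site A (8, 8): total = 1126
  Site B (0, 11): total = 895
  Site C (9, 0): total = 1303
  Site D (10, 7): total = 1229
  Site E (2, 1): total = 737
Minimum is at Site E with total 737 blocks.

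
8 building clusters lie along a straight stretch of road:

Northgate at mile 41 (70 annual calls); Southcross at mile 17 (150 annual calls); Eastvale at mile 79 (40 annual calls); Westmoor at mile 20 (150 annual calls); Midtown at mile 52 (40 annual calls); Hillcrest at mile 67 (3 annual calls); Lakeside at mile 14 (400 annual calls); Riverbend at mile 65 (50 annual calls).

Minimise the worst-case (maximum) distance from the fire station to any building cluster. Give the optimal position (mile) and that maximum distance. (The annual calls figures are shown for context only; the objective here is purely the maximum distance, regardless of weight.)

The 1-center on a line is the midpoint of the two extreme points: leftmost at 14, rightmost at 79.
Optimal location = (14 + 79)/2 = 46.5; maximum distance = (79 − 14)/2 = 32.5.

location 46.5, max distance 32.5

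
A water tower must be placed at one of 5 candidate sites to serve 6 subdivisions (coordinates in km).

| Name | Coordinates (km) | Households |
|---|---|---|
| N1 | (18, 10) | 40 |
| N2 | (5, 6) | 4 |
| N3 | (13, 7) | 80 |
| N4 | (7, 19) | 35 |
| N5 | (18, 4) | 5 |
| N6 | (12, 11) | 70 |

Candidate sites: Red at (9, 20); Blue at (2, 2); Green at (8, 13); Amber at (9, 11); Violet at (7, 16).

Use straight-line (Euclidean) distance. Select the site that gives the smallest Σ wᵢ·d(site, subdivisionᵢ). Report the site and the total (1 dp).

Total weighted distance at each candidate:
  Red (9, 20): total = 2518.6
  Blue (2, 2): total = 3344.8
  Green (8, 13): total = 1666.1
  Amber (9, 11): total = 1396.0
  Violet (7, 16): total = 2088.7
Minimum is at Amber with total 1396.0 km.

Amber, total 1396.0 km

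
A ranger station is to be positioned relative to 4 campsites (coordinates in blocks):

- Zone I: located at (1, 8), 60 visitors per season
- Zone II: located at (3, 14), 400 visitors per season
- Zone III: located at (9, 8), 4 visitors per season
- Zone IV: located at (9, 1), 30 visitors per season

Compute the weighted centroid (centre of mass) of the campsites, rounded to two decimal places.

The minimiser of Σwᵢ‖p−pᵢ‖² is the weighted centroid p* = (Σwᵢpᵢ)/(Σwᵢ).
Σwᵢ = 494.
Σwᵢxᵢ = 60·1 + 400·3 + 4·9 + 30·9 = 1566.
Σwᵢyᵢ = 60·8 + 400·14 + 4·8 + 30·1 = 6142.
x* = 1566/494 = 3.17, y* = 6142/494 = 12.43.

(3.17, 12.43)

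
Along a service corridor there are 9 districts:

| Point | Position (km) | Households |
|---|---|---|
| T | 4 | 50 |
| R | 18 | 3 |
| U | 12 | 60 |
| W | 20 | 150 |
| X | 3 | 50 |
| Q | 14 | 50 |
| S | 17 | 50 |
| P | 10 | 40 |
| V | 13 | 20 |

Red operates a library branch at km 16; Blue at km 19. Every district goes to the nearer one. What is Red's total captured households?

The indifferent point is the midpoint (16+19)/2 = 17.5; districts left of it (closer to Red at 16) go to Red, those right go to Blue.
  X at 3 (w=50) → Red
  T at 4 (w=50) → Red
  P at 10 (w=40) → Red
  U at 12 (w=60) → Red
  V at 13 (w=20) → Red
  Q at 14 (w=50) → Red
  S at 17 (w=50) → Red
  R at 18 (w=3) → Blue
  W at 20 (w=150) → Blue
Red captures 320; Blue captures 153.

320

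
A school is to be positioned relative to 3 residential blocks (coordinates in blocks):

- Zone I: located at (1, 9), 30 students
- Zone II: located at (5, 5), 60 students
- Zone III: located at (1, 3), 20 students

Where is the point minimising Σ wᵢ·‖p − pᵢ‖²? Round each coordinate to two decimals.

(3.18, 5.73)

The minimiser of Σwᵢ‖p−pᵢ‖² is the weighted centroid p* = (Σwᵢpᵢ)/(Σwᵢ).
Σwᵢ = 110.
Σwᵢxᵢ = 30·1 + 60·5 + 20·1 = 350.
Σwᵢyᵢ = 30·9 + 60·5 + 20·3 = 630.
x* = 350/110 = 3.18, y* = 630/110 = 5.73.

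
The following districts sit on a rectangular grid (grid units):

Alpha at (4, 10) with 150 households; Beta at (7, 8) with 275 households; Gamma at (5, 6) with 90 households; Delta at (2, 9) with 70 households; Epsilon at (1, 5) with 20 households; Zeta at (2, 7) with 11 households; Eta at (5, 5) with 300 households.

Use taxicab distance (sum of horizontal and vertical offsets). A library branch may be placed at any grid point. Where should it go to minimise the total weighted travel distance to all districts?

Manhattan distance separates: Σwᵢ(|x−xᵢ|+|y−yᵢ|) = Σwᵢ|x−xᵢ| + Σwᵢ|y−yᵢ|, so x and y are optimised independently as 1-D weighted medians.
Total weight W = 916; half = 458.
x-coordinate, sorted with cumulative weight:
  x=1 (Epsilon, w=20) cum 20
  x=2 (Delta, w=70) cum 90
  x=2 (Zeta, w=11) cum 101
  x=4 (Alpha, w=150) cum 251
  x=5 (Gamma, w=90) cum 341
  x=5 (Eta, w=300) cum 641  ← median
  x=7 (Beta, w=275) cum 916
⇒ x* = 5
y-coordinate, sorted with cumulative weight:
  y=5 (Epsilon, w=20) cum 20
  y=5 (Eta, w=300) cum 320
  y=6 (Gamma, w=90) cum 410
  y=7 (Zeta, w=11) cum 421
  y=8 (Beta, w=275) cum 696  ← median
  y=9 (Delta, w=70) cum 766
  y=10 (Alpha, w=150) cum 916
⇒ y* = 8

(5, 8)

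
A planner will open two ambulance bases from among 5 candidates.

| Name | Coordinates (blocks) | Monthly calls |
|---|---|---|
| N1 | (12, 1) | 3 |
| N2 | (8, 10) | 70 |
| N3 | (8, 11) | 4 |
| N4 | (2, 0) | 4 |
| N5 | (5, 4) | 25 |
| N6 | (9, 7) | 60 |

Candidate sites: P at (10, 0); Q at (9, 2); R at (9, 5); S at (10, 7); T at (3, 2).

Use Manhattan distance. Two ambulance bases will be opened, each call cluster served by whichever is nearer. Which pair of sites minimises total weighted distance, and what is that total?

{S, T}, total 570

Evaluate every pair (each demand assigned to the nearer of the two):
  {S, T}: total = 570
  {R, S}: total = 628
  {Q, S}: total = 632
  {P, S}: total = 675
  {R, T}: total = 701
  {P, R}: total = 734
  {Q, R}: total = 741
  {Q, T}: total = 1094
  {P, Q}: total = 1161
  {P, T}: total = 1493
Best pair: {S, T} with total 570.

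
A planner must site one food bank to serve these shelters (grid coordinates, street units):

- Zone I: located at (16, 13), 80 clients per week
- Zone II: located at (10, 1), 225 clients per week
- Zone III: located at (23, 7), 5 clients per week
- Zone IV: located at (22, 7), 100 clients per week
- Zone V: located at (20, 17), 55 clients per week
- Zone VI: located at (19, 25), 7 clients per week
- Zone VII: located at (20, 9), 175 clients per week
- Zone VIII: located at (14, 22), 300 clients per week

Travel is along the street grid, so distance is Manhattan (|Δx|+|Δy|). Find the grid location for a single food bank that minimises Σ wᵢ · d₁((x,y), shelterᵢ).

(14, 9)

Manhattan distance separates: Σwᵢ(|x−xᵢ|+|y−yᵢ|) = Σwᵢ|x−xᵢ| + Σwᵢ|y−yᵢ|, so x and y are optimised independently as 1-D weighted medians.
Total weight W = 947; half = 473.5.
x-coordinate, sorted with cumulative weight:
  x=10 (Zone II, w=225) cum 225
  x=14 (Zone VIII, w=300) cum 525  ← median
  x=16 (Zone I, w=80) cum 605
  x=19 (Zone VI, w=7) cum 612
  x=20 (Zone V, w=55) cum 667
  x=20 (Zone VII, w=175) cum 842
  x=22 (Zone IV, w=100) cum 942
  x=23 (Zone III, w=5) cum 947
⇒ x* = 14
y-coordinate, sorted with cumulative weight:
  y=1 (Zone II, w=225) cum 225
  y=7 (Zone III, w=5) cum 230
  y=7 (Zone IV, w=100) cum 330
  y=9 (Zone VII, w=175) cum 505  ← median
  y=13 (Zone I, w=80) cum 585
  y=17 (Zone V, w=55) cum 640
  y=22 (Zone VIII, w=300) cum 940
  y=25 (Zone VI, w=7) cum 947
⇒ y* = 9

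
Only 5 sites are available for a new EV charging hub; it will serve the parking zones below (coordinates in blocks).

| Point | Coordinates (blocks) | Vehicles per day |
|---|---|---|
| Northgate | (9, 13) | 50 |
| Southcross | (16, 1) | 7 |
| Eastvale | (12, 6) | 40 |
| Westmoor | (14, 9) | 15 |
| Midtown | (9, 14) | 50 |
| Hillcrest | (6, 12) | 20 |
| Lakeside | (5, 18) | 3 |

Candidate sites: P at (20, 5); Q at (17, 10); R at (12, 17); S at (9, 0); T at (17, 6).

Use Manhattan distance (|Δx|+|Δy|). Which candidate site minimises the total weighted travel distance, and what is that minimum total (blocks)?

R, total 1624 blocks

Total weighted distance at each candidate:
  P (20, 5): total = 3020
  Q (17, 10): total = 1960
  R (12, 17): total = 1624
  S (9, 0): total = 2342
  T (17, 6): total = 2294
Minimum is at R with total 1624 blocks.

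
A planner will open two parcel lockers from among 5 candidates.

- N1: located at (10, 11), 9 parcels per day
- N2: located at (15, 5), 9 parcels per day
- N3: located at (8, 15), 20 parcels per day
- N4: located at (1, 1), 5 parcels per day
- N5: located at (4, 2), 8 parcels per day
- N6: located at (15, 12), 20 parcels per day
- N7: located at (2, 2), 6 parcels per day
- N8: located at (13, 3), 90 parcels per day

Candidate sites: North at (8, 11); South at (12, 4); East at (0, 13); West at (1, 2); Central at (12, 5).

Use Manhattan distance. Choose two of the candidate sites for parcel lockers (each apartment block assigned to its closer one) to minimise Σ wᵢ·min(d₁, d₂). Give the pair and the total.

{North, South}, total 696

Evaluate every pair (each demand assigned to the nearer of the two):
  {North, South}: total = 696
  {North, Central}: total = 796
  {South, West}: total = 852
  {West, Central}: total = 884
  {South, East}: total = 934
  {South, Central}: total = 981
  {East, Central}: total = 1000
  {North, West}: total = 1580
  {North, East}: total = 1792
  {East, West}: total = 1986
Best pair: {North, South} with total 696.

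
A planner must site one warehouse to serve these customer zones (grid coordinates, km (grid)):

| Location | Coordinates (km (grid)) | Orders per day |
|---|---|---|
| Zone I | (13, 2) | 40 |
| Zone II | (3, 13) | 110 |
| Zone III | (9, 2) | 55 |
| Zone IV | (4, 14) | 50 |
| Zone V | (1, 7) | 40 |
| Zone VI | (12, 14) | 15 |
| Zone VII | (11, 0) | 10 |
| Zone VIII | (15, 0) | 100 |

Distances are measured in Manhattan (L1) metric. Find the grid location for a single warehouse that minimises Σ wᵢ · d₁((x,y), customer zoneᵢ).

(9, 7)

Manhattan distance separates: Σwᵢ(|x−xᵢ|+|y−yᵢ|) = Σwᵢ|x−xᵢ| + Σwᵢ|y−yᵢ|, so x and y are optimised independently as 1-D weighted medians.
Total weight W = 420; half = 210.
x-coordinate, sorted with cumulative weight:
  x=1 (Zone V, w=40) cum 40
  x=3 (Zone II, w=110) cum 150
  x=4 (Zone IV, w=50) cum 200
  x=9 (Zone III, w=55) cum 255  ← median
  x=11 (Zone VII, w=10) cum 265
  x=12 (Zone VI, w=15) cum 280
  x=13 (Zone I, w=40) cum 320
  x=15 (Zone VIII, w=100) cum 420
⇒ x* = 9
y-coordinate, sorted with cumulative weight:
  y=0 (Zone VII, w=10) cum 10
  y=0 (Zone VIII, w=100) cum 110
  y=2 (Zone I, w=40) cum 150
  y=2 (Zone III, w=55) cum 205
  y=7 (Zone V, w=40) cum 245  ← median
  y=13 (Zone II, w=110) cum 355
  y=14 (Zone IV, w=50) cum 405
  y=14 (Zone VI, w=15) cum 420
⇒ y* = 7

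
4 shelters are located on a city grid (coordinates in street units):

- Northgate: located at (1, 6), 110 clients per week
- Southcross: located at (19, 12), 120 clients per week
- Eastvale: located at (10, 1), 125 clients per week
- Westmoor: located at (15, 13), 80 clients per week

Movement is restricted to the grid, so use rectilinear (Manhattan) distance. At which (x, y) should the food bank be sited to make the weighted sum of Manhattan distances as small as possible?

Manhattan distance separates: Σwᵢ(|x−xᵢ|+|y−yᵢ|) = Σwᵢ|x−xᵢ| + Σwᵢ|y−yᵢ|, so x and y are optimised independently as 1-D weighted medians.
Total weight W = 435; half = 217.5.
x-coordinate, sorted with cumulative weight:
  x=1 (Northgate, w=110) cum 110
  x=10 (Eastvale, w=125) cum 235  ← median
  x=15 (Westmoor, w=80) cum 315
  x=19 (Southcross, w=120) cum 435
⇒ x* = 10
y-coordinate, sorted with cumulative weight:
  y=1 (Eastvale, w=125) cum 125
  y=6 (Northgate, w=110) cum 235  ← median
  y=12 (Southcross, w=120) cum 355
  y=13 (Westmoor, w=80) cum 435
⇒ y* = 6

(10, 6)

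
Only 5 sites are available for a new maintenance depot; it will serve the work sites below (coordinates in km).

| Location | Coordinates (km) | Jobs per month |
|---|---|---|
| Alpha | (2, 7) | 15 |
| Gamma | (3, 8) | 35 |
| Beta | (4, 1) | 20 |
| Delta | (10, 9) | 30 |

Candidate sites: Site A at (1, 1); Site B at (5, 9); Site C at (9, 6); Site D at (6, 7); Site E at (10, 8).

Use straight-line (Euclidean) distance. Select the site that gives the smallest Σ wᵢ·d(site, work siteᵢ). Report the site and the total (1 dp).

Site D, total 431.3 km

Total weighted distance at each candidate:
  Site A (1, 1): total = 767.3
  Site B (5, 9): total = 443.6
  Site C (9, 6): total = 563.7
  Site D (6, 7): total = 431.3
  Site E (10, 8): total = 580.3
Minimum is at Site D with total 431.3 km.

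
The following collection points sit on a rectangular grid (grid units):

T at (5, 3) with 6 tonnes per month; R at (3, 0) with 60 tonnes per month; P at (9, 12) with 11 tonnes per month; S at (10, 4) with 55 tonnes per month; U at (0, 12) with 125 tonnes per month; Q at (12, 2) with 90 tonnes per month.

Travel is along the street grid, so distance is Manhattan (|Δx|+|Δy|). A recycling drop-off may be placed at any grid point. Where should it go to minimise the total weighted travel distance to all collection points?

(3, 4)

Manhattan distance separates: Σwᵢ(|x−xᵢ|+|y−yᵢ|) = Σwᵢ|x−xᵢ| + Σwᵢ|y−yᵢ|, so x and y are optimised independently as 1-D weighted medians.
Total weight W = 347; half = 173.5.
x-coordinate, sorted with cumulative weight:
  x=0 (U, w=125) cum 125
  x=3 (R, w=60) cum 185  ← median
  x=5 (T, w=6) cum 191
  x=9 (P, w=11) cum 202
  x=10 (S, w=55) cum 257
  x=12 (Q, w=90) cum 347
⇒ x* = 3
y-coordinate, sorted with cumulative weight:
  y=0 (R, w=60) cum 60
  y=2 (Q, w=90) cum 150
  y=3 (T, w=6) cum 156
  y=4 (S, w=55) cum 211  ← median
  y=12 (P, w=11) cum 222
  y=12 (U, w=125) cum 347
⇒ y* = 4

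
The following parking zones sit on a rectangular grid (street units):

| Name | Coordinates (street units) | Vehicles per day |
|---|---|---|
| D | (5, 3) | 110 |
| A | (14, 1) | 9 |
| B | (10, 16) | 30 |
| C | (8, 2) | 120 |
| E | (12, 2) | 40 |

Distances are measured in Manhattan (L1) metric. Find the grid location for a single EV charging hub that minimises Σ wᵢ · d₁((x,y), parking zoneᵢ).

(8, 2)

Manhattan distance separates: Σwᵢ(|x−xᵢ|+|y−yᵢ|) = Σwᵢ|x−xᵢ| + Σwᵢ|y−yᵢ|, so x and y are optimised independently as 1-D weighted medians.
Total weight W = 309; half = 154.5.
x-coordinate, sorted with cumulative weight:
  x=5 (D, w=110) cum 110
  x=8 (C, w=120) cum 230  ← median
  x=10 (B, w=30) cum 260
  x=12 (E, w=40) cum 300
  x=14 (A, w=9) cum 309
⇒ x* = 8
y-coordinate, sorted with cumulative weight:
  y=1 (A, w=9) cum 9
  y=2 (C, w=120) cum 129
  y=2 (E, w=40) cum 169  ← median
  y=3 (D, w=110) cum 279
  y=16 (B, w=30) cum 309
⇒ y* = 2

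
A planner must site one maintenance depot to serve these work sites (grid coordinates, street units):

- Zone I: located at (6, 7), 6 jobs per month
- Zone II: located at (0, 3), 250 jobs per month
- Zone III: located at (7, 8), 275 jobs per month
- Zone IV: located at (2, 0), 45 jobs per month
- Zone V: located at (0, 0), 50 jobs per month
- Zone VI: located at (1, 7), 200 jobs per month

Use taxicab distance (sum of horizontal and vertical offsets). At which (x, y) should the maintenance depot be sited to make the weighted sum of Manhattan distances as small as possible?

Manhattan distance separates: Σwᵢ(|x−xᵢ|+|y−yᵢ|) = Σwᵢ|x−xᵢ| + Σwᵢ|y−yᵢ|, so x and y are optimised independently as 1-D weighted medians.
Total weight W = 826; half = 413.
x-coordinate, sorted with cumulative weight:
  x=0 (Zone II, w=250) cum 250
  x=0 (Zone V, w=50) cum 300
  x=1 (Zone VI, w=200) cum 500  ← median
  x=2 (Zone IV, w=45) cum 545
  x=6 (Zone I, w=6) cum 551
  x=7 (Zone III, w=275) cum 826
⇒ x* = 1
y-coordinate, sorted with cumulative weight:
  y=0 (Zone IV, w=45) cum 45
  y=0 (Zone V, w=50) cum 95
  y=3 (Zone II, w=250) cum 345
  y=7 (Zone I, w=6) cum 351
  y=7 (Zone VI, w=200) cum 551  ← median
  y=8 (Zone III, w=275) cum 826
⇒ y* = 7

(1, 7)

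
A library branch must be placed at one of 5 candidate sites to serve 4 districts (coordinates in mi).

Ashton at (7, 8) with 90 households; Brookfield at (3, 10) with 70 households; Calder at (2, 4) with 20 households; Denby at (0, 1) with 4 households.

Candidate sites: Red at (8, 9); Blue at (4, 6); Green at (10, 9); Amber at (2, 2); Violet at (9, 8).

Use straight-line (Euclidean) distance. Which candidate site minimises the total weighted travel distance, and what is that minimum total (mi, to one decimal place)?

Total weighted distance at each candidate:
  Red (8, 9): total = 685.7
  Blue (4, 6): total = 695.3
  Green (10, 9): total = 1019.5
  Amber (2, 2): total = 1316.2
  Violet (9, 8): total = 829.6
Minimum is at Red with total 685.7 mi.

Red, total 685.7 mi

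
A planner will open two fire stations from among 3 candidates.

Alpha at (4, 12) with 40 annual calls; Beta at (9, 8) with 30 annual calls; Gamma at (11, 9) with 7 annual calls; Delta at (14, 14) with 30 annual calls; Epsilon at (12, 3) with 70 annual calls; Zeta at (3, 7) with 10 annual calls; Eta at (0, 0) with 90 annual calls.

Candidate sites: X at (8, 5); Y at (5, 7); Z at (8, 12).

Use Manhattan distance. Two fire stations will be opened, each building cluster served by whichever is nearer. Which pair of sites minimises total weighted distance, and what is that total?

{X, Z}, total 2222

Evaluate every pair (each demand assigned to the nearer of the two):
  {X, Z}: total = 2222
  {X, Y}: total = 2379
  {Y, Z}: total = 2462
Best pair: {X, Z} with total 2222.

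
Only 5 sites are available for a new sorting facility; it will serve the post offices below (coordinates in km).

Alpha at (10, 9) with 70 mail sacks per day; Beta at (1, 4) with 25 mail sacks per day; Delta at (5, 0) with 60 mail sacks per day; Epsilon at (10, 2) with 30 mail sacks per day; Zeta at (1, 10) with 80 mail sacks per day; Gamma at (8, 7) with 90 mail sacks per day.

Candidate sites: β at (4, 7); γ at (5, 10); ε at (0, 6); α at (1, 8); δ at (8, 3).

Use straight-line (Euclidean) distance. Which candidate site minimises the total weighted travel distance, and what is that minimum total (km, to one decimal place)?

β, total 1906.8 km

Total weighted distance at each candidate:
  β (4, 7): total = 1906.8
  γ (5, 10): total = 2122.1
  ε (0, 6): total = 2633.9
  α (1, 8): total = 2391.4
  δ (8, 3): total = 2093.1
Minimum is at β with total 1906.8 km.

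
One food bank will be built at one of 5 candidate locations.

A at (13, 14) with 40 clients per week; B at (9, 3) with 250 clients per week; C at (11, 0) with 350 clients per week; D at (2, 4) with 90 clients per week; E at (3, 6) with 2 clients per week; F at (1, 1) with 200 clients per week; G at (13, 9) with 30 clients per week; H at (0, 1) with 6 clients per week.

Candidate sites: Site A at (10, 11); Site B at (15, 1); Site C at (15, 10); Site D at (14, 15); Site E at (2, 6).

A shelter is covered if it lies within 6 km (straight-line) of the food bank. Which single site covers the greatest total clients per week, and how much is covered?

Site B, covering 350

Coverage radius r = 6 km; a point is covered iff (Δx)²+(Δy)² ≤ 6² = 36.
  Site A (10, 11): covers {A, G} → 70
  Site B (15, 1): covers {C} → 350
  Site C (15, 10): covers {A, G} → 70
  Site D (14, 15): covers {A} → 40
  Site E (2, 6): covers {D, E, F, H} → 298
Maximum coverage at Site B: 350 clients per week.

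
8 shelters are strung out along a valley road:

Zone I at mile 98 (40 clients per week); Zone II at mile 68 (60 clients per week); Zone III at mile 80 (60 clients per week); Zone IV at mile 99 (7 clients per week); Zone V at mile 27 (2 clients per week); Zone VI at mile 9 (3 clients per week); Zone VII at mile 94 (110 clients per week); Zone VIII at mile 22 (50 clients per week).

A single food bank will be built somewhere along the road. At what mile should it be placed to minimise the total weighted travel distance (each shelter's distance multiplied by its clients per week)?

For a sum of weighted absolute distances on a line, the optimum is the weighted median (not the mean). Total weight W = 332; half-weight = 166.
Sort by position and accumulate weight:
  mile 9 (Zone VI, w=3) → cum 3
  mile 22 (Zone VIII, w=50) → cum 53
  mile 27 (Zone V, w=2) → cum 55
  mile 68 (Zone II, w=60) → cum 115
  mile 80 (Zone III, w=60) → cum 175  ≥ 166 → median here
  mile 94 (Zone VII, w=110) → cum 285
  mile 98 (Zone I, w=40) → cum 325
  mile 99 (Zone IV, w=7) → cum 332
Optimal location: mile 80.

x = 80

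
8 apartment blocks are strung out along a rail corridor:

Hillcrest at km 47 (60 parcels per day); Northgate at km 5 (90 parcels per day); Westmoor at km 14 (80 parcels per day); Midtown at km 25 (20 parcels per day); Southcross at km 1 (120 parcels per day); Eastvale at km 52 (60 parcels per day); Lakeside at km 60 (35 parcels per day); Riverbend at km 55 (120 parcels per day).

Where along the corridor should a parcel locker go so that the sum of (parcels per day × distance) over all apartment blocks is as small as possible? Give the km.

For a sum of weighted absolute distances on a line, the optimum is the weighted median (not the mean). Total weight W = 585; half-weight = 292.5.
Sort by position and accumulate weight:
  km 1 (Southcross, w=120) → cum 120
  km 5 (Northgate, w=90) → cum 210
  km 14 (Westmoor, w=80) → cum 290
  km 25 (Midtown, w=20) → cum 310  ≥ 292.5 → median here
  km 47 (Hillcrest, w=60) → cum 370
  km 52 (Eastvale, w=60) → cum 430
  km 55 (Riverbend, w=120) → cum 550
  km 60 (Lakeside, w=35) → cum 585
Optimal location: km 25.

x = 25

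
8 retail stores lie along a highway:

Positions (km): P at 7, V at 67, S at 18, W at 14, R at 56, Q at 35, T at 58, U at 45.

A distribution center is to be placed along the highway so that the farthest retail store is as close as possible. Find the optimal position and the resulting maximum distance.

The 1-center on a line is the midpoint of the two extreme points: leftmost at 7, rightmost at 67.
Optimal location = (7 + 67)/2 = 37; maximum distance = (67 − 7)/2 = 30.

location 37, max distance 30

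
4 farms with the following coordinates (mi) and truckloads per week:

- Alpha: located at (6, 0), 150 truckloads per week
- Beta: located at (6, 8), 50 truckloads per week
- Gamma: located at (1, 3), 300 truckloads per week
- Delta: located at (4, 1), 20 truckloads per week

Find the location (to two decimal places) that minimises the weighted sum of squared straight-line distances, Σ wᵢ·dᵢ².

(3.04, 2.54)

The minimiser of Σwᵢ‖p−pᵢ‖² is the weighted centroid p* = (Σwᵢpᵢ)/(Σwᵢ).
Σwᵢ = 520.
Σwᵢxᵢ = 150·6 + 50·6 + 300·1 + 20·4 = 1580.
Σwᵢyᵢ = 150·0 + 50·8 + 300·3 + 20·1 = 1320.
x* = 1580/520 = 3.04, y* = 1320/520 = 2.54.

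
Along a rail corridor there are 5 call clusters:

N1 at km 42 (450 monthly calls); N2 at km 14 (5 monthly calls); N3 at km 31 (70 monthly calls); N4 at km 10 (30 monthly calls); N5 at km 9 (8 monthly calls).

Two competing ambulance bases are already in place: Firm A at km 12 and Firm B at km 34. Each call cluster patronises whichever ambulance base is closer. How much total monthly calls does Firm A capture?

The indifferent point is the midpoint (12+34)/2 = 23; call clusters left of it (closer to Firm A at 12) go to Firm A, those right go to Firm B.
  N5 at 9 (w=8) → Firm A
  N4 at 10 (w=30) → Firm A
  N2 at 14 (w=5) → Firm A
  N3 at 31 (w=70) → Firm B
  N1 at 42 (w=450) → Firm B
Firm A captures 43; Firm B captures 520.

43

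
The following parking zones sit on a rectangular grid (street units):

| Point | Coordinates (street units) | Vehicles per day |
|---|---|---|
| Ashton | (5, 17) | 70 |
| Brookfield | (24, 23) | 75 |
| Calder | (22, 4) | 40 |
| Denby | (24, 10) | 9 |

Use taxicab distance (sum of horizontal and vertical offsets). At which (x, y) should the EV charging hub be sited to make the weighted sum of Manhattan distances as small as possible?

Manhattan distance separates: Σwᵢ(|x−xᵢ|+|y−yᵢ|) = Σwᵢ|x−xᵢ| + Σwᵢ|y−yᵢ|, so x and y are optimised independently as 1-D weighted medians.
Total weight W = 194; half = 97.
x-coordinate, sorted with cumulative weight:
  x=5 (Ashton, w=70) cum 70
  x=22 (Calder, w=40) cum 110  ← median
  x=24 (Brookfield, w=75) cum 185
  x=24 (Denby, w=9) cum 194
⇒ x* = 22
y-coordinate, sorted with cumulative weight:
  y=4 (Calder, w=40) cum 40
  y=10 (Denby, w=9) cum 49
  y=17 (Ashton, w=70) cum 119  ← median
  y=23 (Brookfield, w=75) cum 194
⇒ y* = 17

(22, 17)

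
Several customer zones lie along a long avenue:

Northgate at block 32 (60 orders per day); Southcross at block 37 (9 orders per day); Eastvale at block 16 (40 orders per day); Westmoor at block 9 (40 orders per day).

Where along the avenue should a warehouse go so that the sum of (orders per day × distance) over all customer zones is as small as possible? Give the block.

For a sum of weighted absolute distances on a line, the optimum is the weighted median (not the mean). Total weight W = 149; half-weight = 74.5.
Sort by position and accumulate weight:
  block 9 (Westmoor, w=40) → cum 40
  block 16 (Eastvale, w=40) → cum 80  ≥ 74.5 → median here
  block 32 (Northgate, w=60) → cum 140
  block 37 (Southcross, w=9) → cum 149
Optimal location: block 16.

x = 16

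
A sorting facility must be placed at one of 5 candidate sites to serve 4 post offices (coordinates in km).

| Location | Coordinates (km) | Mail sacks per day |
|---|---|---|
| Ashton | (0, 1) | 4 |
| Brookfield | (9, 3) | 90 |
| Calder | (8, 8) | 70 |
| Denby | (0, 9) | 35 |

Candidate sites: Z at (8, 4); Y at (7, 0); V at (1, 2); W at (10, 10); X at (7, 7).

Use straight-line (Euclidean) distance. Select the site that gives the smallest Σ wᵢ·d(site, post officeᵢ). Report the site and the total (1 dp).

Total weighted distance at each candidate:
  Z (8, 4): total = 771.6
  Y (7, 0): total = 1316.2
  V (1, 2): total = 1624.1
  W (10, 10): total = 1239.9
  X (7, 7): total = 793.2
Minimum is at Z with total 771.6 km.

Z, total 771.6 km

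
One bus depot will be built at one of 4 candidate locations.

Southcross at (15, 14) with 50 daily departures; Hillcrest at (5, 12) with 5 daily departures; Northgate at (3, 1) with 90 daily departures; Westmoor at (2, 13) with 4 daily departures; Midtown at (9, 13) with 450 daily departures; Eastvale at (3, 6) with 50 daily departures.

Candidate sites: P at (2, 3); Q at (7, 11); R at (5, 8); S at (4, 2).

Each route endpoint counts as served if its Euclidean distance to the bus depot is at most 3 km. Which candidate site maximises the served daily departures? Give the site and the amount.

Q, covering 455

Coverage radius r = 3 km; a point is covered iff (Δx)²+(Δy)² ≤ 3² = 9.
  P (2, 3): covers {Northgate} → 90
  Q (7, 11): covers {Hillcrest, Midtown} → 455
  R (5, 8): covers {Eastvale} → 50
  S (4, 2): covers {Northgate} → 90
Maximum coverage at Q: 455 daily departures.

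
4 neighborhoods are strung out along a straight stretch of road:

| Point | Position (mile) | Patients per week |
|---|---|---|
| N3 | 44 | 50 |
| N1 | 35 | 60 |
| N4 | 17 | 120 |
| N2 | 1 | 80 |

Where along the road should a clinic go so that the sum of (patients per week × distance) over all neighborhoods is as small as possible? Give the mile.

x = 17

For a sum of weighted absolute distances on a line, the optimum is the weighted median (not the mean). Total weight W = 310; half-weight = 155.
Sort by position and accumulate weight:
  mile 1 (N2, w=80) → cum 80
  mile 17 (N4, w=120) → cum 200  ≥ 155 → median here
  mile 35 (N1, w=60) → cum 260
  mile 44 (N3, w=50) → cum 310
Optimal location: mile 17.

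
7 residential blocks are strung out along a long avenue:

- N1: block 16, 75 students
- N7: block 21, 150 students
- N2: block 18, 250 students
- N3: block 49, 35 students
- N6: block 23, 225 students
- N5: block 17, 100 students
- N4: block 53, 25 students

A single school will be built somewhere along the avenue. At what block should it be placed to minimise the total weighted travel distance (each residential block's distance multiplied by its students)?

x = 21

For a sum of weighted absolute distances on a line, the optimum is the weighted median (not the mean). Total weight W = 860; half-weight = 430.
Sort by position and accumulate weight:
  block 16 (N1, w=75) → cum 75
  block 17 (N5, w=100) → cum 175
  block 18 (N2, w=250) → cum 425
  block 21 (N7, w=150) → cum 575  ≥ 430 → median here
  block 23 (N6, w=225) → cum 800
  block 49 (N3, w=35) → cum 835
  block 53 (N4, w=25) → cum 860
Optimal location: block 21.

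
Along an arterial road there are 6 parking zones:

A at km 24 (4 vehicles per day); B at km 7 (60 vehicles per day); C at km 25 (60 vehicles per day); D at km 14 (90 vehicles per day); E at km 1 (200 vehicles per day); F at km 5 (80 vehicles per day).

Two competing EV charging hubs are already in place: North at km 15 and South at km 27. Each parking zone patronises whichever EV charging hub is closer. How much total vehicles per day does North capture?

430

The indifferent point is the midpoint (15+27)/2 = 21; parking zones left of it (closer to North at 15) go to North, those right go to South.
  E at 1 (w=200) → North
  F at 5 (w=80) → North
  B at 7 (w=60) → North
  D at 14 (w=90) → North
  A at 24 (w=4) → South
  C at 25 (w=60) → South
North captures 430; South captures 64.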